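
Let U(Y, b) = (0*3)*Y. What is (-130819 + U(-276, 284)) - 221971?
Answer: -352790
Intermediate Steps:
U(Y, b) = 0 (U(Y, b) = 0*Y = 0)
(-130819 + U(-276, 284)) - 221971 = (-130819 + 0) - 221971 = -130819 - 221971 = -352790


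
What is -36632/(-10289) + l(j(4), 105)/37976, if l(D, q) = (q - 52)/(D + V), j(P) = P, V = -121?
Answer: 162762464027/45716002488 ≈ 3.5603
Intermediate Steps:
l(D, q) = (-52 + q)/(-121 + D) (l(D, q) = (q - 52)/(D - 121) = (-52 + q)/(-121 + D))
-36632/(-10289) + l(j(4), 105)/37976 = -36632/(-10289) + ((-52 + 105)/(-121 + 4))/37976 = -36632*(-1/10289) + (53/(-117))*(1/37976) = 36632/10289 - 1/117*53*(1/37976) = 36632/10289 - 53/117*1/37976 = 36632/10289 - 53/4443192 = 162762464027/45716002488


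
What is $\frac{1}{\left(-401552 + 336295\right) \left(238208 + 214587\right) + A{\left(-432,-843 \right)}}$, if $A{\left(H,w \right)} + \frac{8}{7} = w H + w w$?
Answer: $- \frac{7}{206828779438} \approx -3.3844 \cdot 10^{-11}$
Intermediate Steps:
$A{\left(H,w \right)} = - \frac{8}{7} + w^{2} + H w$ ($A{\left(H,w \right)} = - \frac{8}{7} + \left(w H + w w\right) = - \frac{8}{7} + \left(H w + w^{2}\right) = - \frac{8}{7} + \left(w^{2} + H w\right) = - \frac{8}{7} + w^{2} + H w$)
$\frac{1}{\left(-401552 + 336295\right) \left(238208 + 214587\right) + A{\left(-432,-843 \right)}} = \frac{1}{\left(-401552 + 336295\right) \left(238208 + 214587\right) - \left(- \frac{2549224}{7} - 710649\right)} = \frac{1}{\left(-65257\right) 452795 + \left(- \frac{8}{7} + 710649 + 364176\right)} = \frac{1}{-29548043315 + \frac{7523767}{7}} = \frac{1}{- \frac{206828779438}{7}} = - \frac{7}{206828779438}$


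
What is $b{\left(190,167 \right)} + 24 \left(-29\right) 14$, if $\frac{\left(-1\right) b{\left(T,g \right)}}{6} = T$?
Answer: $-10884$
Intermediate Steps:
$b{\left(T,g \right)} = - 6 T$
$b{\left(190,167 \right)} + 24 \left(-29\right) 14 = \left(-6\right) 190 + 24 \left(-29\right) 14 = -1140 - 9744 = -10884$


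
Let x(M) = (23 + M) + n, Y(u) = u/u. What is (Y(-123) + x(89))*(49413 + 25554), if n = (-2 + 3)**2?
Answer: 8546238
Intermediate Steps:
n = 1 (n = 1**2 = 1)
Y(u) = 1
x(M) = 24 + M (x(M) = (23 + M) + 1 = 24 + M)
(Y(-123) + x(89))*(49413 + 25554) = (1 + (24 + 89))*(49413 + 25554) = (1 + 113)*74967 = 114*74967 = 8546238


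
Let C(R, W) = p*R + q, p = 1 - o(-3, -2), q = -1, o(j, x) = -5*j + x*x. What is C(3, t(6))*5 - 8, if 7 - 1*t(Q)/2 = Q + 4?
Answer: -283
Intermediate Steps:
o(j, x) = x² - 5*j (o(j, x) = -5*j + x² = x² - 5*j)
t(Q) = 6 - 2*Q (t(Q) = 14 - 2*(Q + 4) = 14 - 2*(4 + Q) = 14 + (-8 - 2*Q) = 6 - 2*Q)
p = -18 (p = 1 - ((-2)² - 5*(-3)) = 1 - (4 + 15) = 1 - 1*19 = 1 - 19 = -18)
C(R, W) = -1 - 18*R (C(R, W) = -18*R - 1 = -1 - 18*R)
C(3, t(6))*5 - 8 = (-1 - 18*3)*5 - 8 = (-1 - 54)*5 - 8 = -55*5 - 8 = -275 - 8 = -283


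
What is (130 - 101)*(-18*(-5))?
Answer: 2610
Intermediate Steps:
(130 - 101)*(-18*(-5)) = 29*90 = 2610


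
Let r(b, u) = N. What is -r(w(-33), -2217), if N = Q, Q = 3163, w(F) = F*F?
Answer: -3163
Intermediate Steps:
w(F) = F**2
N = 3163
r(b, u) = 3163
-r(w(-33), -2217) = -1*3163 = -3163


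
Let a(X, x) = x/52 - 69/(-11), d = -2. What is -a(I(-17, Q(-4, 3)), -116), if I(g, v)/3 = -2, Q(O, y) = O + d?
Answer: -578/143 ≈ -4.0420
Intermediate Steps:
Q(O, y) = -2 + O (Q(O, y) = O - 2 = -2 + O)
I(g, v) = -6 (I(g, v) = 3*(-2) = -6)
a(X, x) = 69/11 + x/52 (a(X, x) = x*(1/52) - 69*(-1/11) = x/52 + 69/11 = 69/11 + x/52)
-a(I(-17, Q(-4, 3)), -116) = -(69/11 + (1/52)*(-116)) = -(69/11 - 29/13) = -1*578/143 = -578/143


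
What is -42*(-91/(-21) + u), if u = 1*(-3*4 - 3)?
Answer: 448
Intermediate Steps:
u = -15 (u = 1*(-12 - 3) = 1*(-15) = -15)
-42*(-91/(-21) + u) = -42*(-91/(-21) - 15) = -42*(-91*(-1/21) - 15) = -42*(13/3 - 15) = -42*(-32/3) = 448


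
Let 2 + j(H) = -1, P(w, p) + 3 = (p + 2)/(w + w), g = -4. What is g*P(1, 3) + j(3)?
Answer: -1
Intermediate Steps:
P(w, p) = -3 + (2 + p)/(2*w) (P(w, p) = -3 + (p + 2)/(w + w) = -3 + (2 + p)/((2*w)) = -3 + (2 + p)*(1/(2*w)) = -3 + (2 + p)/(2*w))
j(H) = -3 (j(H) = -2 - 1 = -3)
g*P(1, 3) + j(3) = -2*(2 + 3 - 6*1)/1 - 3 = -2*(2 + 3 - 6) - 3 = -2*(-1) - 3 = -4*(-½) - 3 = 2 - 3 = -1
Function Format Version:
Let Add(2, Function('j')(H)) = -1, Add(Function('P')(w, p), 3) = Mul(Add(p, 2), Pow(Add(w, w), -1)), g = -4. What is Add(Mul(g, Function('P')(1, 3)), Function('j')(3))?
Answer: -1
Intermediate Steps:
Function('P')(w, p) = Add(-3, Mul(Rational(1, 2), Pow(w, -1), Add(2, p))) (Function('P')(w, p) = Add(-3, Mul(Add(p, 2), Pow(Add(w, w), -1))) = Add(-3, Mul(Add(2, p), Pow(Mul(2, w), -1))) = Add(-3, Mul(Add(2, p), Mul(Rational(1, 2), Pow(w, -1)))) = Add(-3, Mul(Rational(1, 2), Pow(w, -1), Add(2, p))))
Function('j')(H) = -3 (Function('j')(H) = Add(-2, -1) = -3)
Add(Mul(g, Function('P')(1, 3)), Function('j')(3)) = Add(Mul(-4, Mul(Rational(1, 2), Pow(1, -1), Add(2, 3, Mul(-6, 1)))), -3) = Add(Mul(-4, Mul(Rational(1, 2), 1, Add(2, 3, -6))), -3) = Add(Mul(-4, Mul(Rational(1, 2), 1, -1)), -3) = Add(Mul(-4, Rational(-1, 2)), -3) = Add(2, -3) = -1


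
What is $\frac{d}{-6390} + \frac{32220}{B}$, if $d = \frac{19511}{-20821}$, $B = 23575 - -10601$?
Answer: $\frac{178642293739}{189457774560} \approx 0.94291$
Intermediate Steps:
$B = 34176$ ($B = 23575 + 10601 = 34176$)
$d = - \frac{19511}{20821}$ ($d = 19511 \left(- \frac{1}{20821}\right) = - \frac{19511}{20821} \approx -0.93708$)
$\frac{d}{-6390} + \frac{32220}{B} = - \frac{19511}{20821 \left(-6390\right)} + \frac{32220}{34176} = \left(- \frac{19511}{20821}\right) \left(- \frac{1}{6390}\right) + 32220 \cdot \frac{1}{34176} = \frac{19511}{133046190} + \frac{2685}{2848} = \frac{178642293739}{189457774560}$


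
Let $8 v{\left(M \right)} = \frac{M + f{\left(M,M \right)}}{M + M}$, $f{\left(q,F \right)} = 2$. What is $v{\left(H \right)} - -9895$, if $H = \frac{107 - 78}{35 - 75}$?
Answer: $\frac{4591229}{464} \approx 9894.9$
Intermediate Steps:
$H = - \frac{29}{40}$ ($H = \frac{29}{-40} = 29 \left(- \frac{1}{40}\right) = - \frac{29}{40} \approx -0.725$)
$v{\left(M \right)} = \frac{2 + M}{16 M}$ ($v{\left(M \right)} = \frac{\left(M + 2\right) \frac{1}{M + M}}{8} = \frac{\left(2 + M\right) \frac{1}{2 M}}{8} = \frac{\frac{1}{2} \frac{1}{M} \left(2 + M\right)}{8} = \frac{2 + M}{16 M}$)
$v{\left(H \right)} - -9895 = \frac{2 - \frac{29}{40}}{16 \left(- \frac{29}{40}\right)} - -9895 = \frac{1}{16} \left(- \frac{40}{29}\right) \frac{51}{40} + 9895 = - \frac{51}{464} + 9895 = \frac{4591229}{464}$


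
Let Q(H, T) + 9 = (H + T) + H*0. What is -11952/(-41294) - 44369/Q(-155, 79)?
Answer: 916594703/1754995 ≈ 522.28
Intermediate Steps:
Q(H, T) = -9 + H + T (Q(H, T) = -9 + ((H + T) + H*0) = -9 + ((H + T) + 0) = -9 + (H + T) = -9 + H + T)
-11952/(-41294) - 44369/Q(-155, 79) = -11952/(-41294) - 44369/(-9 - 155 + 79) = -11952*(-1/41294) - 44369/(-85) = 5976/20647 - 44369*(-1/85) = 5976/20647 + 44369/85 = 916594703/1754995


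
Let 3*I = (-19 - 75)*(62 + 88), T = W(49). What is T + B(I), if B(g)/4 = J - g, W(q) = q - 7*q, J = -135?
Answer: 17966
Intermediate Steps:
W(q) = -6*q
T = -294 (T = -6*49 = -294)
I = -4700 (I = ((-19 - 75)*(62 + 88))/3 = (-94*150)/3 = (⅓)*(-14100) = -4700)
B(g) = -540 - 4*g (B(g) = 4*(-135 - g) = -540 - 4*g)
T + B(I) = -294 + (-540 - 4*(-4700)) = -294 + (-540 + 18800) = -294 + 18260 = 17966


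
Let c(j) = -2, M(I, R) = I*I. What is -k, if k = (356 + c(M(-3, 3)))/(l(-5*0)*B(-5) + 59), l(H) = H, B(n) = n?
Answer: -6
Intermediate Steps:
M(I, R) = I**2
k = 6 (k = (356 - 2)/(-5*0*(-5) + 59) = 354/(0*(-5) + 59) = 354/(0 + 59) = 354/59 = 354*(1/59) = 6)
-k = -1*6 = -6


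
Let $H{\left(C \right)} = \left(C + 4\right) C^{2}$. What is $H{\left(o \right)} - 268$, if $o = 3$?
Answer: $-205$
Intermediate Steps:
$H{\left(C \right)} = C^{2} \left(4 + C\right)$ ($H{\left(C \right)} = \left(4 + C\right) C^{2} = C^{2} \left(4 + C\right)$)
$H{\left(o \right)} - 268 = 3^{2} \left(4 + 3\right) - 268 = 9 \cdot 7 - 268 = 63 - 268 = -205$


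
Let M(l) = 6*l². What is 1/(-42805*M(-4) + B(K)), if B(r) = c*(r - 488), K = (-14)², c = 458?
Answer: -1/4243016 ≈ -2.3568e-7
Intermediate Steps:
K = 196
B(r) = -223504 + 458*r (B(r) = 458*(r - 488) = 458*(-488 + r) = -223504 + 458*r)
1/(-42805*M(-4) + B(K)) = 1/(-256830*(-4)² + (-223504 + 458*196)) = 1/(-256830*16 + (-223504 + 89768)) = 1/(-42805*96 - 133736) = 1/(-4109280 - 133736) = 1/(-4243016) = -1/4243016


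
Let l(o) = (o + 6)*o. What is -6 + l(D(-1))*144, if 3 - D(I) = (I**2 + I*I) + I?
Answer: 2298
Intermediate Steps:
D(I) = 3 - I - 2*I**2 (D(I) = 3 - ((I**2 + I*I) + I) = 3 - ((I**2 + I**2) + I) = 3 - (2*I**2 + I) = 3 - (I + 2*I**2) = 3 + (-I - 2*I**2) = 3 - I - 2*I**2)
l(o) = o*(6 + o) (l(o) = (6 + o)*o = o*(6 + o))
-6 + l(D(-1))*144 = -6 + ((3 - 1*(-1) - 2*(-1)**2)*(6 + (3 - 1*(-1) - 2*(-1)**2)))*144 = -6 + ((3 + 1 - 2*1)*(6 + (3 + 1 - 2*1)))*144 = -6 + ((3 + 1 - 2)*(6 + (3 + 1 - 2)))*144 = -6 + (2*(6 + 2))*144 = -6 + (2*8)*144 = -6 + 16*144 = -6 + 2304 = 2298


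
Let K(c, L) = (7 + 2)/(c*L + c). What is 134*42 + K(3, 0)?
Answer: 5631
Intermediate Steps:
K(c, L) = 9/(c + L*c) (K(c, L) = 9/(L*c + c) = 9/(c + L*c))
134*42 + K(3, 0) = 134*42 + 9/(3*(1 + 0)) = 5628 + 9*(⅓)/1 = 5628 + 9*(⅓)*1 = 5628 + 3 = 5631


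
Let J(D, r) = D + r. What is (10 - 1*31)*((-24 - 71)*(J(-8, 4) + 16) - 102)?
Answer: 26082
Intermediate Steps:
(10 - 1*31)*((-24 - 71)*(J(-8, 4) + 16) - 102) = (10 - 1*31)*((-24 - 71)*((-8 + 4) + 16) - 102) = (10 - 31)*(-95*(-4 + 16) - 102) = -21*(-95*12 - 102) = -21*(-1140 - 102) = -21*(-1242) = 26082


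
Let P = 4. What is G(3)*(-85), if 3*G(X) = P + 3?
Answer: -595/3 ≈ -198.33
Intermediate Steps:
G(X) = 7/3 (G(X) = (4 + 3)/3 = (⅓)*7 = 7/3)
G(3)*(-85) = (7/3)*(-85) = -595/3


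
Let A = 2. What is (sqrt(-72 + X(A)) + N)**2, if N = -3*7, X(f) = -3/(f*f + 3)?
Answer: 2580/7 - 78*I*sqrt(21) ≈ 368.57 - 357.44*I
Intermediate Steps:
X(f) = -3/(3 + f**2) (X(f) = -3/(f**2 + 3) = -3/(3 + f**2))
N = -21
(sqrt(-72 + X(A)) + N)**2 = (sqrt(-72 - 3/(3 + 2**2)) - 21)**2 = (sqrt(-72 - 3/(3 + 4)) - 21)**2 = (sqrt(-72 - 3/7) - 21)**2 = (sqrt(-507/7) - 21)**2 = (13*I*sqrt(21)/7 - 21)**2 = (-21 + 13*I*sqrt(21)/7)**2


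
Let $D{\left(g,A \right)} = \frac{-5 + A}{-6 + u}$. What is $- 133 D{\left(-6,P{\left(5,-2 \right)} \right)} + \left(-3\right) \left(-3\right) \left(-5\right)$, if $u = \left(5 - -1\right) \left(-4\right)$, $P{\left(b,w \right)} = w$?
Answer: $- \frac{2281}{30} \approx -76.033$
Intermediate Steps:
$u = -24$ ($u = \left(5 + 1\right) \left(-4\right) = 6 \left(-4\right) = -24$)
$D{\left(g,A \right)} = \frac{1}{6} - \frac{A}{30}$ ($D{\left(g,A \right)} = \frac{-5 + A}{-6 - 24} = \frac{-5 + A}{-30} = \left(-5 + A\right) \left(- \frac{1}{30}\right) = \frac{1}{6} - \frac{A}{30}$)
$- 133 D{\left(-6,P{\left(5,-2 \right)} \right)} + \left(-3\right) \left(-3\right) \left(-5\right) = - 133 \left(\frac{1}{6} - - \frac{1}{15}\right) + \left(-3\right) \left(-3\right) \left(-5\right) = - 133 \left(\frac{1}{6} + \frac{1}{15}\right) + 9 \left(-5\right) = \left(-133\right) \frac{7}{30} - 45 = - \frac{931}{30} - 45 = - \frac{2281}{30}$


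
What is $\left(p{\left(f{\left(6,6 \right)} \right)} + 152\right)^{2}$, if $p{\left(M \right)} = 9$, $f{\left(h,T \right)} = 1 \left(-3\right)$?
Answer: $25921$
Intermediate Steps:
$f{\left(h,T \right)} = -3$
$\left(p{\left(f{\left(6,6 \right)} \right)} + 152\right)^{2} = \left(9 + 152\right)^{2} = 161^{2} = 25921$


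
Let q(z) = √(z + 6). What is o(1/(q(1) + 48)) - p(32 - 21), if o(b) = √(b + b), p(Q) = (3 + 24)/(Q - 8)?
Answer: -9 + √2/√(48 + √7) ≈ -8.8013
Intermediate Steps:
q(z) = √(6 + z)
p(Q) = 27/(-8 + Q)
o(b) = √2*√b (o(b) = √(2*b) = √2*√b)
o(1/(q(1) + 48)) - p(32 - 21) = √2*√(1/(√(6 + 1) + 48)) - 27/(-8 + (32 - 21)) = √2*√(1/(√7 + 48)) - 27/(-8 + 11) = √2*√(1/(48 + √7)) - 27/3 = √2/√(48 + √7) - 27/3 = √2/√(48 + √7) - 1*9 = √2/√(48 + √7) - 9 = -9 + √2/√(48 + √7)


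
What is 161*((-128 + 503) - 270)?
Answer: 16905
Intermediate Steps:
161*((-128 + 503) - 270) = 161*(375 - 270) = 161*105 = 16905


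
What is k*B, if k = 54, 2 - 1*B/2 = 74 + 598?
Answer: -72360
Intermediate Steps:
B = -1340 (B = 4 - 2*(74 + 598) = 4 - 2*672 = 4 - 1344 = -1340)
k*B = 54*(-1340) = -72360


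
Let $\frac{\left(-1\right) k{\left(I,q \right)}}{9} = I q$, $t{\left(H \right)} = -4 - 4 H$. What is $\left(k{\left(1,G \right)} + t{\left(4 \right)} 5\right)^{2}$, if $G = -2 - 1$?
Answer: $5329$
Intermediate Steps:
$G = -3$ ($G = -2 - 1 = -3$)
$k{\left(I,q \right)} = - 9 I q$
$\left(k{\left(1,G \right)} + t{\left(4 \right)} 5\right)^{2} = \left(\left(-9\right) 1 \left(-3\right) + \left(-4 - 16\right) 5\right)^{2} = \left(27 + \left(-4 - 16\right) 5\right)^{2} = \left(27 - 100\right)^{2} = \left(-73\right)^{2} = 5329$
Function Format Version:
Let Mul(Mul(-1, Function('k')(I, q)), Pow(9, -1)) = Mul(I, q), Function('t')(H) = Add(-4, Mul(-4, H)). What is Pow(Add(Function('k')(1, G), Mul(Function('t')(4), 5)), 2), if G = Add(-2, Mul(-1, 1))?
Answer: 5329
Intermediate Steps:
G = -3 (G = Add(-2, -1) = -3)
Function('k')(I, q) = Mul(-9, I, q) (Function('k')(I, q) = Mul(-9, Mul(I, q)) = Mul(-9, I, q))
Pow(Add(Function('k')(1, G), Mul(Function('t')(4), 5)), 2) = Pow(Add(Mul(-9, 1, -3), Mul(Add(-4, Mul(-4, 4)), 5)), 2) = Pow(Add(27, Mul(Add(-4, -16), 5)), 2) = Pow(Add(27, Mul(-20, 5)), 2) = Pow(Add(27, -100), 2) = Pow(-73, 2) = 5329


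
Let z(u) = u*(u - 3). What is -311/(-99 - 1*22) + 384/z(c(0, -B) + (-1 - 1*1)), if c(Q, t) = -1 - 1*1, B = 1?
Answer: 13793/847 ≈ 16.285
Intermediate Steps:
c(Q, t) = -2 (c(Q, t) = -1 - 1 = -2)
z(u) = u*(-3 + u)
-311/(-99 - 1*22) + 384/z(c(0, -B) + (-1 - 1*1)) = -311/(-99 - 1*22) + 384/(((-2 + (-1 - 1*1))*(-3 + (-2 + (-1 - 1*1))))) = -311/(-99 - 22) + 384/(((-2 + (-1 - 1))*(-3 + (-2 + (-1 - 1))))) = -311/(-121) + 384/(((-2 - 2)*(-3 + (-2 - 2)))) = -311*(-1/121) + 384/((-4*(-3 - 4))) = 311/121 + 384/((-4*(-7))) = 311/121 + 384/28 = 311/121 + 384*(1/28) = 311/121 + 96/7 = 13793/847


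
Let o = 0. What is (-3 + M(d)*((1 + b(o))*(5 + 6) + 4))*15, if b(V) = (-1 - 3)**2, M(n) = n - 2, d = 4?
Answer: 5685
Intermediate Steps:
M(n) = -2 + n
b(V) = 16 (b(V) = (-4)**2 = 16)
(-3 + M(d)*((1 + b(o))*(5 + 6) + 4))*15 = (-3 + (-2 + 4)*((1 + 16)*(5 + 6) + 4))*15 = (-3 + 2*(17*11 + 4))*15 = (-3 + 2*(187 + 4))*15 = (-3 + 2*191)*15 = (-3 + 382)*15 = 379*15 = 5685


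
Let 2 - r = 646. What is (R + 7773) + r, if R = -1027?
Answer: 6102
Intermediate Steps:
r = -644 (r = 2 - 1*646 = 2 - 646 = -644)
(R + 7773) + r = (-1027 + 7773) - 644 = 6746 - 644 = 6102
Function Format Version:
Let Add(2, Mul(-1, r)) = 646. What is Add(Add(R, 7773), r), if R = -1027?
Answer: 6102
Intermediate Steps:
r = -644 (r = Add(2, Mul(-1, 646)) = Add(2, -646) = -644)
Add(Add(R, 7773), r) = Add(Add(-1027, 7773), -644) = Add(6746, -644) = 6102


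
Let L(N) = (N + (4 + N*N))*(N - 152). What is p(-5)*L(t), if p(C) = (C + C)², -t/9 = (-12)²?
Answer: -243021315200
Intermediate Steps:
t = -1296 (t = -9*(-12)² = -9*144 = -1296)
L(N) = (-152 + N)*(4 + N + N²) (L(N) = (N + (4 + N²))*(-152 + N) = (4 + N + N²)*(-152 + N) = (-152 + N)*(4 + N + N²))
p(C) = 4*C² (p(C) = (2*C)² = 4*C²)
p(-5)*L(t) = (4*(-5)²)*(-608 + (-1296)³ - 151*(-1296)² - 148*(-1296)) = (4*25)*(-608 - 2176782336 - 151*1679616 + 191808) = 100*(-608 - 2176782336 - 253622016 + 191808) = 100*(-2430213152) = -243021315200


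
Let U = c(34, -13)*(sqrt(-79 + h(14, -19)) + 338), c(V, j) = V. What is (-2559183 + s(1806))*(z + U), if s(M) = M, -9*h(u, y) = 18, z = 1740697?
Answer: -4481007848253 - 782557362*I ≈ -4.481e+12 - 7.8256e+8*I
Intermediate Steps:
h(u, y) = -2 (h(u, y) = -1/9*18 = -2)
U = 11492 + 306*I (U = 34*(sqrt(-79 - 2) + 338) = 34*(sqrt(-81) + 338) = 34*(9*I + 338) = 34*(338 + 9*I) = 11492 + 306*I ≈ 11492.0 + 306.0*I)
(-2559183 + s(1806))*(z + U) = (-2559183 + 1806)*(1740697 + (11492 + 306*I)) = -2557377*(1752189 + 306*I) = -4481007848253 - 782557362*I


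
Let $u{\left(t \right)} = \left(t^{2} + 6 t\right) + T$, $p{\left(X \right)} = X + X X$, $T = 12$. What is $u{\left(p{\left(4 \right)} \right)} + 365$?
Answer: $897$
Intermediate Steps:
$p{\left(X \right)} = X + X^{2}$
$u{\left(t \right)} = 12 + t^{2} + 6 t$ ($u{\left(t \right)} = \left(t^{2} + 6 t\right) + 12 = 12 + t^{2} + 6 t$)
$u{\left(p{\left(4 \right)} \right)} + 365 = \left(12 + \left(4 \left(1 + 4\right)\right)^{2} + 6 \cdot 4 \left(1 + 4\right)\right) + 365 = \left(12 + \left(4 \cdot 5\right)^{2} + 6 \cdot 4 \cdot 5\right) + 365 = \left(12 + 20^{2} + 6 \cdot 20\right) + 365 = \left(12 + 400 + 120\right) + 365 = 532 + 365 = 897$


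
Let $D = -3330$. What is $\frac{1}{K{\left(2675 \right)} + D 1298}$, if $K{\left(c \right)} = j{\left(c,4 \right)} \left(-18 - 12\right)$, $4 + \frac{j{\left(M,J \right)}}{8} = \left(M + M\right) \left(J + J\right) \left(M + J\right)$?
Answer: $- \frac{1}{27523009380} \approx -3.6333 \cdot 10^{-11}$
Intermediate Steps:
$j{\left(M,J \right)} = -32 + 32 J M \left(J + M\right)$ ($j{\left(M,J \right)} = -32 + 8 \left(M + M\right) \left(J + J\right) \left(M + J\right) = -32 + 8 \cdot 2 M 2 J \left(J + M\right) = -32 + 8 \cdot 4 J M \left(J + M\right) = -32 + 32 J M \left(J + M\right)$)
$K{\left(c \right)} = 960 - 15360 c - 3840 c^{2}$ ($K{\left(c \right)} = \left(-32 + 32 \cdot 4 c^{2} + 32 c 4^{2}\right) \left(-18 - 12\right) = \left(-32 + 128 c^{2} + 32 c 16\right) \left(-30\right) = \left(-32 + 128 c^{2} + 512 c\right) \left(-30\right) = 960 - 15360 c - 3840 c^{2}$)
$\frac{1}{K{\left(2675 \right)} + D 1298} = \frac{1}{\left(960 - 41088000 - 3840 \cdot 2675^{2}\right) - 4322340} = \frac{1}{\left(960 - 41088000 - 27477600000\right) - 4322340} = \frac{1}{-27518687040 - 4322340} = \frac{1}{-27523009380} = - \frac{1}{27523009380}$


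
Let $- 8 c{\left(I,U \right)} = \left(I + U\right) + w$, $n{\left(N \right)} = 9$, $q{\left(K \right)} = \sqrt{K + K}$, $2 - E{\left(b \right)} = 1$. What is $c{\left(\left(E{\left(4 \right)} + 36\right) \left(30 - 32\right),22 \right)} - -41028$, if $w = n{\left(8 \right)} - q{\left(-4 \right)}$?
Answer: $\frac{328267}{8} + \frac{i \sqrt{2}}{4} \approx 41033.0 + 0.35355 i$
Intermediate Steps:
$E{\left(b \right)} = 1$ ($E{\left(b \right)} = 2 - 1 = 1$)
$q{\left(K \right)} = \sqrt{2} \sqrt{K}$ ($q{\left(K \right)} = \sqrt{2 K} = \sqrt{2} \sqrt{K}$)
$w = 9 - 2 i \sqrt{2}$ ($w = 9 - \sqrt{2} \sqrt{-4} = 9 - \sqrt{2} \cdot 2 i = 9 - 2 i \sqrt{2} \approx 9.0 - 2.8284 i$)
$c{\left(I,U \right)} = - \frac{9}{8} - \frac{I}{8} - \frac{U}{8} + \frac{i \sqrt{2}}{4}$ ($c{\left(I,U \right)} = - \frac{\left(I + U\right) + \left(9 - 2 i \sqrt{2}\right)}{8} = - \frac{9 + I + U - 2 i \sqrt{2}}{8} = - \frac{9}{8} - \frac{I}{8} - \frac{U}{8} + \frac{i \sqrt{2}}{4}$)
$c{\left(\left(E{\left(4 \right)} + 36\right) \left(30 - 32\right),22 \right)} - -41028 = \left(- \frac{9}{8} - \frac{\left(1 + 36\right) \left(30 - 32\right)}{8} - \frac{11}{4} + \frac{i \sqrt{2}}{4}\right) - -41028 = \left(- \frac{9}{8} - \frac{37 \left(-2\right)}{8} - \frac{11}{4} + \frac{i \sqrt{2}}{4}\right) + 41028 = \left(- \frac{9}{8} - - \frac{37}{4} - \frac{11}{4} + \frac{i \sqrt{2}}{4}\right) + 41028 = \left(- \frac{9}{8} + \frac{37}{4} - \frac{11}{4} + \frac{i \sqrt{2}}{4}\right) + 41028 = \left(\frac{43}{8} + \frac{i \sqrt{2}}{4}\right) + 41028 = \frac{328267}{8} + \frac{i \sqrt{2}}{4}$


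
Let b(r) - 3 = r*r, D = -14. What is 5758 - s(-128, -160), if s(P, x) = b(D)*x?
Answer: 37598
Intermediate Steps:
b(r) = 3 + r**2 (b(r) = 3 + r*r = 3 + r**2)
s(P, x) = 199*x (s(P, x) = (3 + (-14)**2)*x = (3 + 196)*x = 199*x)
5758 - s(-128, -160) = 5758 - 199*(-160) = 5758 - 1*(-31840) = 5758 + 31840 = 37598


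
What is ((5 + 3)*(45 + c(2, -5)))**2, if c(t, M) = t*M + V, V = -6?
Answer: 53824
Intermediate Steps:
c(t, M) = -6 + M*t (c(t, M) = t*M - 6 = M*t - 6 = -6 + M*t)
((5 + 3)*(45 + c(2, -5)))**2 = ((5 + 3)*(45 + (-6 - 5*2)))**2 = (8*(45 + (-6 - 10)))**2 = (8*(45 - 16))**2 = (8*29)**2 = 232**2 = 53824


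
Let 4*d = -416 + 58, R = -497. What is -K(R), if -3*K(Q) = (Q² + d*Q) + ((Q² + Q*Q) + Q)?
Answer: 523341/2 ≈ 2.6167e+5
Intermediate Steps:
d = -179/2 (d = (-416 + 58)/4 = (¼)*(-358) = -179/2 ≈ -89.500)
K(Q) = -Q² + 59*Q/2 (K(Q) = -((Q² - 179*Q/2) + ((Q² + Q*Q) + Q))/3 = -((Q² - 179*Q/2) + ((Q² + Q²) + Q))/3 = -((Q² - 179*Q/2) + (2*Q² + Q))/3 = -((Q² - 179*Q/2) + (Q + 2*Q²))/3 = -(3*Q² - 177*Q/2)/3 = -Q² + 59*Q/2)
-K(R) = -(-497)*(59 - 2*(-497))/2 = -(-497)*(59 + 994)/2 = -(-497)*1053/2 = -1*(-523341/2) = 523341/2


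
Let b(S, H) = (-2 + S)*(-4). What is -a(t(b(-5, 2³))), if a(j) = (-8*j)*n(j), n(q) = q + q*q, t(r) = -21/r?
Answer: 9/8 ≈ 1.1250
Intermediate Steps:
b(S, H) = 8 - 4*S
n(q) = q + q²
a(j) = -8*j²*(1 + j) (a(j) = (-8*j)*(j*(1 + j)) = -8*j²*(1 + j))
-a(t(b(-5, 2³))) = -8*(-21/(8 - 4*(-5)))²*(-1 - (-21)/(8 - 4*(-5))) = -8*(-21/(8 + 20))²*(-1 - (-21)/(8 + 20)) = -8*(-21/28)²*(-1 - (-21)/28) = -8*(-21*1/28)²*(-1 - (-21)/28) = -8*(-¾)²*(-1 - 1*(-¾)) = -8*9*(-1 + ¾)/16 = -8*9*(-1)/(16*4) = -1*(-9/8) = 9/8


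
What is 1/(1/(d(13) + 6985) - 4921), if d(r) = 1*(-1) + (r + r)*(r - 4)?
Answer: -7218/35519777 ≈ -0.00020321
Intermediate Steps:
d(r) = -1 + 2*r*(-4 + r) (d(r) = -1 + (2*r)*(-4 + r) = -1 + 2*r*(-4 + r))
1/(1/(d(13) + 6985) - 4921) = 1/(1/((-1 - 8*13 + 2*13**2) + 6985) - 4921) = 1/(1/((-1 - 104 + 2*169) + 6985) - 4921) = 1/(1/((-1 - 104 + 338) + 6985) - 4921) = 1/(1/(233 + 6985) - 4921) = 1/(1/7218 - 4921) = 1/(-35519777/7218) = -7218/35519777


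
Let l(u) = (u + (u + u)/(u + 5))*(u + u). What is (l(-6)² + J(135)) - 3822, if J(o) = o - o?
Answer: 1362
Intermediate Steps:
J(o) = 0
l(u) = 2*u*(u + 2*u/(5 + u)) (l(u) = (u + (2*u)/(5 + u))*(2*u) = (u + 2*u/(5 + u))*(2*u) = 2*u*(u + 2*u/(5 + u)))
(l(-6)² + J(135)) - 3822 = ((2*(-6)²*(7 - 6)/(5 - 6))² + 0) - 3822 = ((2*36*1/(-1))² + 0) - 3822 = ((2*36*(-1)*1)² + 0) - 3822 = ((-72)² + 0) - 3822 = (5184 + 0) - 3822 = 5184 - 3822 = 1362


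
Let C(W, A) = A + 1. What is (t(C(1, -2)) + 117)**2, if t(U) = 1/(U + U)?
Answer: 54289/4 ≈ 13572.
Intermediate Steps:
C(W, A) = 1 + A
t(U) = 1/(2*U)
(t(C(1, -2)) + 117)**2 = (1/(2*(1 - 2)) + 117)**2 = ((1/2)/(-1) + 117)**2 = ((1/2)*(-1) + 117)**2 = (-1/2 + 117)**2 = (233/2)**2 = 54289/4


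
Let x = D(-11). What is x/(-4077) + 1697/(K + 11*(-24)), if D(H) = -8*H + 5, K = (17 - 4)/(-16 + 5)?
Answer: -25458880/3964203 ≈ -6.4222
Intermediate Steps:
K = -13/11 (K = 13/(-11) = 13*(-1/11) = -13/11 ≈ -1.1818)
D(H) = 5 - 8*H
x = 93 (x = 5 - 8*(-11) = 5 + 88 = 93)
x/(-4077) + 1697/(K + 11*(-24)) = 93/(-4077) + 1697/(-13/11 + 11*(-24)) = 93*(-1/4077) + 1697/(-13/11 - 264) = -31/1359 + 1697/(-2917/11) = -31/1359 + 1697*(-11/2917) = -31/1359 - 18667/2917 = -25458880/3964203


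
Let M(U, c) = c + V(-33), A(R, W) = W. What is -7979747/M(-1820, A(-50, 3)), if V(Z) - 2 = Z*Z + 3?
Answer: -7979747/1097 ≈ -7274.2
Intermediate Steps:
V(Z) = 5 + Z² (V(Z) = 2 + (Z*Z + 3) = 2 + (Z² + 3) = 2 + (3 + Z²) = 5 + Z²)
M(U, c) = 1094 + c (M(U, c) = c + (5 + (-33)²) = c + (5 + 1089) = c + 1094 = 1094 + c)
-7979747/M(-1820, A(-50, 3)) = -7979747/(1094 + 3) = -7979747/1097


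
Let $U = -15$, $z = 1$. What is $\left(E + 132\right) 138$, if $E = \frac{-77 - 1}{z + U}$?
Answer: $\frac{132894}{7} \approx 18985.0$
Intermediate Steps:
$E = \frac{39}{7}$ ($E = \frac{-77 - 1}{1 - 15} = - \frac{78}{-14} = \left(-78\right) \left(- \frac{1}{14}\right) = \frac{39}{7} \approx 5.5714$)
$\left(E + 132\right) 138 = \left(\frac{39}{7} + 132\right) 138 = \frac{963}{7} \cdot 138 = \frac{132894}{7}$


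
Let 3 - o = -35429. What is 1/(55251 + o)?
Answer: 1/90683 ≈ 1.1027e-5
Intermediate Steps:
o = 35432 (o = 3 - 1*(-35429) = 3 + 35429 = 35432)
1/(55251 + o) = 1/(55251 + 35432) = 1/90683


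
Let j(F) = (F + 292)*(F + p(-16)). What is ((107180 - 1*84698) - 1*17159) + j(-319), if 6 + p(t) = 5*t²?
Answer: -20462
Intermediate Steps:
p(t) = -6 + 5*t²
j(F) = (292 + F)*(1274 + F) (j(F) = (F + 292)*(F + (-6 + 5*(-16)²)) = (292 + F)*(F + (-6 + 5*256)) = (292 + F)*(F + (-6 + 1280)) = (292 + F)*(F + 1274) = (292 + F)*(1274 + F))
((107180 - 1*84698) - 1*17159) + j(-319) = ((107180 - 1*84698) - 1*17159) + (372008 + (-319)² + 1566*(-319)) = ((107180 - 84698) - 17159) + (372008 + 101761 - 499554) = (22482 - 17159) - 25785 = 5323 - 25785 = -20462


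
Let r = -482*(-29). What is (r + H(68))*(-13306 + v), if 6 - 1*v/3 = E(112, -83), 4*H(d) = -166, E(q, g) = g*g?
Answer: -946427715/2 ≈ -4.7321e+8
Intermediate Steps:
E(q, g) = g²
H(d) = -83/2 (H(d) = (¼)*(-166) = -83/2)
v = -20649 (v = 18 - 3*(-83)² = 18 - 3*6889 = 18 - 20667 = -20649)
r = 13978
(r + H(68))*(-13306 + v) = (13978 - 83/2)*(-13306 - 20649) = (27873/2)*(-33955) = -946427715/2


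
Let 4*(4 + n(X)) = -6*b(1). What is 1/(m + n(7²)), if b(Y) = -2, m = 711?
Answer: 1/710 ≈ 0.0014085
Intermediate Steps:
n(X) = -1 (n(X) = -4 + (-6*(-2))/4 = -4 + (¼)*12 = -4 + 3 = -1)
1/(m + n(7²)) = 1/(711 - 1) = 1/710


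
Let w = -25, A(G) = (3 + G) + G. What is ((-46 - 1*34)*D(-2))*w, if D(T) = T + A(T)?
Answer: -6000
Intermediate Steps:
A(G) = 3 + 2*G
D(T) = 3 + 3*T (D(T) = T + (3 + 2*T) = 3 + 3*T)
((-46 - 1*34)*D(-2))*w = ((-46 - 1*34)*(3 + 3*(-2)))*(-25) = ((-46 - 34)*(3 - 6))*(-25) = -80*(-3)*(-25) = 240*(-25) = -6000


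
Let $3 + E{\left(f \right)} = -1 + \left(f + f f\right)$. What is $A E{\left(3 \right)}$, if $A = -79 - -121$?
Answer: $336$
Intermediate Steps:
$A = 42$ ($A = -79 + 121 = 42$)
$E{\left(f \right)} = -4 + f + f^{2}$ ($E{\left(f \right)} = -3 - \left(1 - f - f f\right) = -3 - \left(1 - f - f^{2}\right) = -3 + \left(-1 + f + f^{2}\right) = -4 + f + f^{2}$)
$A E{\left(3 \right)} = 42 \left(-4 + 3 + 3^{2}\right) = 42 \left(-4 + 3 + 9\right) = 42 \cdot 8 = 336$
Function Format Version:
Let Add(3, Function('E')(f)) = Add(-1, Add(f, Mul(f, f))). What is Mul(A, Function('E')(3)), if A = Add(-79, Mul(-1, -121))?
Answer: 336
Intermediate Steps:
A = 42 (A = Add(-79, 121) = 42)
Function('E')(f) = Add(-4, f, Pow(f, 2)) (Function('E')(f) = Add(-3, Add(-1, Add(f, Mul(f, f)))) = Add(-3, Add(-1, Add(f, Pow(f, 2)))) = Add(-3, Add(-1, f, Pow(f, 2))) = Add(-4, f, Pow(f, 2)))
Mul(A, Function('E')(3)) = Mul(42, Add(-4, 3, Pow(3, 2))) = Mul(42, Add(-4, 3, 9)) = Mul(42, 8) = 336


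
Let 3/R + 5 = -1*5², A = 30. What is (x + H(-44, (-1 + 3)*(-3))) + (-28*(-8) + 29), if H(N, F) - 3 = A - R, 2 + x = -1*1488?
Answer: -12039/10 ≈ -1203.9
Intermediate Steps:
R = -⅒ (R = 3/(-5 - 1*5²) = 3/(-5 - 1*25) = 3/(-5 - 25) = 3/(-30) = 3*(-1/30) = -⅒ ≈ -0.10000)
x = -1490 (x = -2 - 1*1488 = -2 - 1488 = -1490)
H(N, F) = 331/10 (H(N, F) = 3 + (30 - 1*(-⅒)) = 3 + (30 + ⅒) = 3 + 301/10 = 331/10)
(x + H(-44, (-1 + 3)*(-3))) + (-28*(-8) + 29) = (-1490 + 331/10) + (-28*(-8) + 29) = -14569/10 + (224 + 29) = -14569/10 + 253 = -12039/10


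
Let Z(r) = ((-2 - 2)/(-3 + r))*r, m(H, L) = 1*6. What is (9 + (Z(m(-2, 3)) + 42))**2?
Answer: 1849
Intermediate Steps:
m(H, L) = 6
Z(r) = -4*r/(-3 + r) (Z(r) = (-4/(-3 + r))*r = -4*r/(-3 + r))
(9 + (Z(m(-2, 3)) + 42))**2 = (9 + (-4*6/(-3 + 6) + 42))**2 = (9 + (-4*6/3 + 42))**2 = (9 + (-4*6*1/3 + 42))**2 = (9 + (-8 + 42))**2 = (9 + 34)**2 = 43**2 = 1849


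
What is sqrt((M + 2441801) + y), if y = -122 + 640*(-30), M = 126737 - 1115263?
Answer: sqrt(1433953) ≈ 1197.5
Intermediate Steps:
M = -988526
y = -19322 (y = -122 - 19200 = -19322)
sqrt((M + 2441801) + y) = sqrt((-988526 + 2441801) - 19322) = sqrt(1453275 - 19322) = sqrt(1433953)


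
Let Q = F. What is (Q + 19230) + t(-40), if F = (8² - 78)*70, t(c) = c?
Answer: 18210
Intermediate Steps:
F = -980 (F = (64 - 78)*70 = -14*70 = -980)
Q = -980
(Q + 19230) + t(-40) = (-980 + 19230) - 40 = 18250 - 40 = 18210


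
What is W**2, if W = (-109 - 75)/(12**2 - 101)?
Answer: 33856/1849 ≈ 18.310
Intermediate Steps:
W = -184/43 (W = -184/(144 - 101) = -184/43 ≈ -4.2791)
W**2 = (-184/43)**2 = 33856/1849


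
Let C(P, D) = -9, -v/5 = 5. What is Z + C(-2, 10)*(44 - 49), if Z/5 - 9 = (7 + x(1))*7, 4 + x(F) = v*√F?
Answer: -680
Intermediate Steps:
v = -25 (v = -5*5 = -25)
x(F) = -4 - 25*√F
Z = -725 (Z = 45 + 5*((7 + (-4 - 25*√1))*7) = 45 + 5*((7 + (-4 - 25*1))*7) = 45 + 5*((7 + (-4 - 25))*7) = 45 + 5*((7 - 29)*7) = 45 + 5*(-22*7) = 45 + 5*(-154) = 45 - 770 = -725)
Z + C(-2, 10)*(44 - 49) = -725 - 9*(44 - 49) = -725 - 9*(-5) = -725 + 45 = -680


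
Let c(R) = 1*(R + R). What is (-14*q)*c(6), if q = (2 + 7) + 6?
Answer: -2520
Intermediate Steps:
c(R) = 2*R (c(R) = 1*(2*R) = 2*R)
q = 15 (q = 9 + 6 = 15)
(-14*q)*c(6) = (-14*15)*(2*6) = -210*12 = -2520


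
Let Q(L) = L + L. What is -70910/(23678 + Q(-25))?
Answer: -35455/11814 ≈ -3.0011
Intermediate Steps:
Q(L) = 2*L
-70910/(23678 + Q(-25)) = -70910/(23678 + 2*(-25)) = -70910/(23678 - 50) = -70910/23628 = -70910*1/23628 = -35455/11814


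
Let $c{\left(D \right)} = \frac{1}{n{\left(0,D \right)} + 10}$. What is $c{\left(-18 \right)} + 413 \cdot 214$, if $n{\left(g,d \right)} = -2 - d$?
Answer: $\frac{2297933}{26} \approx 88382.0$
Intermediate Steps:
$c{\left(D \right)} = \frac{1}{8 - D}$ ($c{\left(D \right)} = \frac{1}{\left(-2 - D\right) + 10} = \frac{1}{8 - D}$)
$c{\left(-18 \right)} + 413 \cdot 214 = - \frac{1}{-8 - 18} + 413 \cdot 214 = - \frac{1}{-26} + 88382 = \left(-1\right) \left(- \frac{1}{26}\right) + 88382 = \frac{1}{26} + 88382 = \frac{2297933}{26}$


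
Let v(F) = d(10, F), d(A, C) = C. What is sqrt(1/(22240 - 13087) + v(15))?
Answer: 4*sqrt(969653)/1017 ≈ 3.8730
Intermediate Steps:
v(F) = F
sqrt(1/(22240 - 13087) + v(15)) = sqrt(1/(22240 - 13087) + 15) = sqrt(1/9153 + 15) = sqrt(137296/9153) = 4*sqrt(969653)/1017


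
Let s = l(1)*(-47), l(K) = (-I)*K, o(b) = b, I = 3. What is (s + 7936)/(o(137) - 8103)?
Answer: -8077/7966 ≈ -1.0139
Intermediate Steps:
l(K) = -3*K (l(K) = (-1*3)*K = -3*K)
s = 141 (s = -3*1*(-47) = -3*(-47) = 141)
(s + 7936)/(o(137) - 8103) = (141 + 7936)/(137 - 8103) = 8077/(-7966) = 8077*(-1/7966) = -8077/7966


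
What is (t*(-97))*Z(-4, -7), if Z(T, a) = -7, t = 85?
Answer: 57715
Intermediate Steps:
(t*(-97))*Z(-4, -7) = (85*(-97))*(-7) = -8245*(-7) = 57715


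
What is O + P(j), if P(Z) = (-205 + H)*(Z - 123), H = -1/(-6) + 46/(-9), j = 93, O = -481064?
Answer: -1424297/3 ≈ -4.7477e+5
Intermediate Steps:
H = -89/18 (H = -1*(-1/6) + 46*(-1/9) = 1/6 - 46/9 = -89/18 ≈ -4.9444)
P(Z) = 154939/6 - 3779*Z/18 (P(Z) = (-205 - 89/18)*(Z - 123) = -3779*(-123 + Z)/18 = 154939/6 - 3779*Z/18)
O + P(j) = -481064 + (154939/6 - 3779/18*93) = -481064 + (154939/6 - 117149/6) = -481064 + 18895/3 = -1424297/3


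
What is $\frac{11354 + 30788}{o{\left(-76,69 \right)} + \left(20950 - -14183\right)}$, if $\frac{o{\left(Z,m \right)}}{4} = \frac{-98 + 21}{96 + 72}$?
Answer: $\frac{252852}{210787} \approx 1.1996$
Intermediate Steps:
$o{\left(Z,m \right)} = - \frac{11}{6}$ ($o{\left(Z,m \right)} = 4 \frac{-98 + 21}{96 + 72} = 4 \left(- \frac{77}{168}\right) = 4 \left(\left(-77\right) \frac{1}{168}\right) = 4 \left(- \frac{11}{24}\right) = - \frac{11}{6}$)
$\frac{11354 + 30788}{o{\left(-76,69 \right)} + \left(20950 - -14183\right)} = \frac{11354 + 30788}{- \frac{11}{6} + \left(20950 - -14183\right)} = \frac{42142}{- \frac{11}{6} + \left(20950 + 14183\right)} = \frac{42142}{- \frac{11}{6} + 35133} = \frac{42142}{\frac{210787}{6}} = 42142 \cdot \frac{6}{210787} = \frac{252852}{210787}$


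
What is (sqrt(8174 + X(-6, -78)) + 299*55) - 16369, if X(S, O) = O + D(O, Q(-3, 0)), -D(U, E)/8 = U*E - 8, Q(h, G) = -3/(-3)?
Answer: 76 + 12*sqrt(61) ≈ 169.72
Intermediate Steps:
Q(h, G) = 1 (Q(h, G) = -3*(-1/3) = 1)
D(U, E) = 64 - 8*E*U (D(U, E) = -8*(U*E - 8) = -8*(E*U - 8) = -8*(-8 + E*U) = 64 - 8*E*U)
X(S, O) = 64 - 7*O (X(S, O) = O + (64 - 8*1*O) = O + (64 - 8*O) = 64 - 7*O)
(sqrt(8174 + X(-6, -78)) + 299*55) - 16369 = (sqrt(8174 + (64 - 7*(-78))) + 299*55) - 16369 = (sqrt(8174 + (64 + 546)) + 16445) - 16369 = (sqrt(8174 + 610) + 16445) - 16369 = (sqrt(8784) + 16445) - 16369 = (12*sqrt(61) + 16445) - 16369 = (16445 + 12*sqrt(61)) - 16369 = 76 + 12*sqrt(61)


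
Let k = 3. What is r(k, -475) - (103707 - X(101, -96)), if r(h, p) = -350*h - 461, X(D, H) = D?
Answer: -105117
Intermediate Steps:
r(h, p) = -461 - 350*h
r(k, -475) - (103707 - X(101, -96)) = (-461 - 350*3) - (103707 - 1*101) = (-461 - 1050) - (103707 - 101) = -1511 - 1*103606 = -1511 - 103606 = -105117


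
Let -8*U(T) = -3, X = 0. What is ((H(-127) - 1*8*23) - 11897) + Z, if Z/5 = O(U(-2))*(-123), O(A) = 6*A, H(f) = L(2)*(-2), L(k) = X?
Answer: -53859/4 ≈ -13465.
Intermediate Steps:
L(k) = 0
U(T) = 3/8 (U(T) = -⅛*(-3) = 3/8)
H(f) = 0 (H(f) = 0*(-2) = 0)
Z = -5535/4 (Z = 5*((6*(3/8))*(-123)) = 5*((9/4)*(-123)) = 5*(-1107/4) = -5535/4 ≈ -1383.8)
((H(-127) - 1*8*23) - 11897) + Z = ((0 - 1*8*23) - 11897) - 5535/4 = ((0 - 8*23) - 11897) - 5535/4 = ((0 - 184) - 11897) - 5535/4 = (-184 - 11897) - 5535/4 = -12081 - 5535/4 = -53859/4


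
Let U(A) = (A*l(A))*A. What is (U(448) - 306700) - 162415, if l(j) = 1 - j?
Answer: -90183803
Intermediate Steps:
U(A) = A²*(1 - A) (U(A) = (A*(1 - A))*A = A²*(1 - A))
(U(448) - 306700) - 162415 = (448²*(1 - 1*448) - 306700) - 162415 = (200704*(1 - 448) - 306700) - 162415 = (200704*(-447) - 306700) - 162415 = (-89714688 - 306700) - 162415 = -90021388 - 162415 = -90183803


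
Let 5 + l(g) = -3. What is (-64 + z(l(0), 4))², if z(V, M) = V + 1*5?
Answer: 4489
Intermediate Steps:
l(g) = -8 (l(g) = -5 - 3 = -8)
z(V, M) = 5 + V (z(V, M) = V + 5 = 5 + V)
(-64 + z(l(0), 4))² = (-64 + (5 - 8))² = (-64 - 3)² = (-67)² = 4489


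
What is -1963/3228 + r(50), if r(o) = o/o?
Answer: 1265/3228 ≈ 0.39188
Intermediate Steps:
r(o) = 1
-1963/3228 + r(50) = -1963/3228 + 1 = 1265/3228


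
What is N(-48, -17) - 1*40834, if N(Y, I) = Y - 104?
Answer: -40986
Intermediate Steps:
N(Y, I) = -104 + Y
N(-48, -17) - 1*40834 = (-104 - 48) - 1*40834 = -152 - 40834 = -40986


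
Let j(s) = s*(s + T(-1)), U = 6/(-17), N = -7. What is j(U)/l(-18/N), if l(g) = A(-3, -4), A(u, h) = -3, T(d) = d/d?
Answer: 22/289 ≈ 0.076125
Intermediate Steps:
T(d) = 1
l(g) = -3
U = -6/17 (U = 6*(-1/17) = -6/17 ≈ -0.35294)
j(s) = s*(1 + s) (j(s) = s*(s + 1) = s*(1 + s))
j(U)/l(-18/N) = -6*(1 - 6/17)/17/(-3) = -6/17*11/17*(-⅓) = -66/289*(-⅓) = 22/289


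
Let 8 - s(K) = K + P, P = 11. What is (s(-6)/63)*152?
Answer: 152/21 ≈ 7.2381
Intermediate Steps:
s(K) = -3 - K (s(K) = 8 - (K + 11) = 8 - (11 + K) = 8 + (-11 - K) = -3 - K)
(s(-6)/63)*152 = ((-3 - 1*(-6))/63)*152 = ((-3 + 6)*(1/63))*152 = (3*(1/63))*152 = (1/21)*152 = 152/21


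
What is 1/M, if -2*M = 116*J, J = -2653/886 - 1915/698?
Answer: 154607/51453018 ≈ 0.0030048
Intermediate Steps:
J = -887121/154607 (J = -2653*1/886 - 1915*1/698 = -2653/886 - 1915/698 = -887121/154607 ≈ -5.7379)
M = 51453018/154607 (M = -58*(-887121)/154607 = -1/2*(-102906036/154607) = 51453018/154607 ≈ 332.80)
1/M = 1/(51453018/154607) = 154607/51453018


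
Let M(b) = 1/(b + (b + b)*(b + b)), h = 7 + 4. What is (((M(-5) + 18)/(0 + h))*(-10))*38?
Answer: -6844/11 ≈ -622.18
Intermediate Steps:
h = 11
M(b) = 1/(b + 4*b²) (M(b) = 1/(b + (2*b)*(2*b)) = 1/(b + 4*b²))
(((M(-5) + 18)/(0 + h))*(-10))*38 = (((1/((-5)*(1 + 4*(-5))) + 18)/(0 + 11))*(-10))*38 = (((-1/(5*(1 - 20)) + 18)/11)*(-10))*38 = (((-⅕/(-19) + 18)*(1/11))*(-10))*38 = (((-⅕*(-1/19) + 18)*(1/11))*(-10))*38 = (((1/95 + 18)*(1/11))*(-10))*38 = (((1711/95)*(1/11))*(-10))*38 = ((1711/1045)*(-10))*38 = -3422/209*38 = -6844/11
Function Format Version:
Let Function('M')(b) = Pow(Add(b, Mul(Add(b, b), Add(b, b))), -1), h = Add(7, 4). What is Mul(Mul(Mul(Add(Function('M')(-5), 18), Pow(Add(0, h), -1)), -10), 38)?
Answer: Rational(-6844, 11) ≈ -622.18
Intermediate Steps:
h = 11
Function('M')(b) = Pow(Add(b, Mul(4, Pow(b, 2))), -1) (Function('M')(b) = Pow(Add(b, Mul(Mul(2, b), Mul(2, b))), -1) = Pow(Add(b, Mul(4, Pow(b, 2))), -1))
Mul(Mul(Mul(Add(Function('M')(-5), 18), Pow(Add(0, h), -1)), -10), 38) = Mul(Mul(Mul(Add(Mul(Pow(-5, -1), Pow(Add(1, Mul(4, -5)), -1)), 18), Pow(Add(0, 11), -1)), -10), 38) = Mul(Mul(Mul(Add(Mul(Rational(-1, 5), Pow(Add(1, -20), -1)), 18), Pow(11, -1)), -10), 38) = Mul(Mul(Mul(Add(Mul(Rational(-1, 5), Pow(-19, -1)), 18), Rational(1, 11)), -10), 38) = Mul(Mul(Mul(Add(Mul(Rational(-1, 5), Rational(-1, 19)), 18), Rational(1, 11)), -10), 38) = Mul(Mul(Mul(Add(Rational(1, 95), 18), Rational(1, 11)), -10), 38) = Mul(Mul(Mul(Rational(1711, 95), Rational(1, 11)), -10), 38) = Mul(Mul(Rational(1711, 1045), -10), 38) = Mul(Rational(-3422, 209), 38) = Rational(-6844, 11)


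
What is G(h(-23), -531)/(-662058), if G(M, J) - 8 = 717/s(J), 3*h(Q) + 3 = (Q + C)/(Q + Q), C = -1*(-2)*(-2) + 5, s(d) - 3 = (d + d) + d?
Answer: -4001/350890740 ≈ -1.1402e-5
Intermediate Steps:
s(d) = 3 + 3*d (s(d) = 3 + ((d + d) + d) = 3 + (2*d + d) = 3 + 3*d)
C = 1 (C = 2*(-2) + 5 = -4 + 5 = 1)
h(Q) = -1 + (1 + Q)/(6*Q) (h(Q) = -1 + ((Q + 1)/(Q + Q))/3 = -1 + ((1 + Q)/((2*Q)))/3 = -1 + ((1 + Q)*(1/(2*Q)))/3 = -1 + ((1 + Q)/(2*Q))/3 = -1 + (1 + Q)/(6*Q))
G(M, J) = 8 + 717/(3 + 3*J)
G(h(-23), -531)/(-662058) = ((247 + 8*(-531))/(1 - 531))/(-662058) = ((247 - 4248)/(-530))*(-1/662058) = -1/530*(-4001)*(-1/662058) = (4001/530)*(-1/662058) = -4001/350890740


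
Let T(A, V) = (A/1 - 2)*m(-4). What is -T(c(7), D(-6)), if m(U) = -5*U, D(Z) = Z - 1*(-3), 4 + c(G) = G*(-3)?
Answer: 540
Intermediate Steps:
c(G) = -4 - 3*G (c(G) = -4 + G*(-3) = -4 - 3*G)
D(Z) = 3 + Z (D(Z) = Z + 3 = 3 + Z)
T(A, V) = -40 + 20*A (T(A, V) = (A/1 - 2)*(-5*(-4)) = (A*1 - 2)*20 = (A - 2)*20 = (-2 + A)*20 = -40 + 20*A)
-T(c(7), D(-6)) = -(-40 + 20*(-4 - 3*7)) = -(-40 + 20*(-4 - 21)) = -(-40 + 20*(-25)) = -(-40 - 500) = -1*(-540) = 540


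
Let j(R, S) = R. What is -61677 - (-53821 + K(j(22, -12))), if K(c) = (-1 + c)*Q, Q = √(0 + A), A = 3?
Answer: -7856 - 21*√3 ≈ -7892.4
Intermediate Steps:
Q = √3 (Q = √(0 + 3) = √3 ≈ 1.7320)
K(c) = √3*(-1 + c) (K(c) = (-1 + c)*√3 = √3*(-1 + c))
-61677 - (-53821 + K(j(22, -12))) = -61677 - (-53821 + √3*(-1 + 22)) = -61677 - (-53821 + √3*21) = -61677 - (-53821 + 21*√3) = -61677 + (53821 - 21*√3) = -7856 - 21*√3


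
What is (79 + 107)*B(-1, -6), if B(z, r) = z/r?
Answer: 31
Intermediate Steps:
(79 + 107)*B(-1, -6) = (79 + 107)*(-1/(-6)) = 186*(-1*(-⅙)) = 186*(⅙) = 31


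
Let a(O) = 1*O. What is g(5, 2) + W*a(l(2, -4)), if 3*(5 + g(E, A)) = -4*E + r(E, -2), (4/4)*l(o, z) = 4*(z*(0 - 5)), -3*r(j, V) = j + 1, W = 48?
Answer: 11483/3 ≈ 3827.7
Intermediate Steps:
r(j, V) = -⅓ - j/3 (r(j, V) = -(j + 1)/3 = -(1 + j)/3 = -⅓ - j/3)
l(o, z) = -20*z (l(o, z) = 4*(z*(0 - 5)) = 4*(z*(-5)) = 4*(-5*z) = -20*z)
g(E, A) = -46/9 - 13*E/9 (g(E, A) = -5 + (-4*E + (-⅓ - E/3))/3 = -5 + (-⅓ - 13*E/3)/3 = -5 + (-⅑ - 13*E/9) = -46/9 - 13*E/9)
a(O) = O
g(5, 2) + W*a(l(2, -4)) = (-46/9 - 13/9*5) + 48*(-20*(-4)) = (-46/9 - 65/9) + 48*80 = -37/3 + 3840 = 11483/3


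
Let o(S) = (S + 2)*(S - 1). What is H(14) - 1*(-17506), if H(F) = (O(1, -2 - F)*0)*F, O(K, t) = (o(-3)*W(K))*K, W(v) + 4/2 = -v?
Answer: 17506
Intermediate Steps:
W(v) = -2 - v
o(S) = (-1 + S)*(2 + S) (o(S) = (2 + S)*(-1 + S) = (-1 + S)*(2 + S))
O(K, t) = K*(-8 - 4*K) (O(K, t) = ((-2 - 3 + (-3)²)*(-2 - K))*K = ((-2 - 3 + 9)*(-2 - K))*K = (4*(-2 - K))*K = (-8 - 4*K)*K = K*(-8 - 4*K))
H(F) = 0 (H(F) = (-4*1*(2 + 1)*0)*F = (-4*1*3*0)*F = (-12*0)*F = 0*F = 0)
H(14) - 1*(-17506) = 0 - 1*(-17506) = 0 + 17506 = 17506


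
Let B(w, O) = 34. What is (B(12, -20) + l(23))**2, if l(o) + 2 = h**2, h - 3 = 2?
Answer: 3249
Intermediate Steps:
h = 5 (h = 3 + 2 = 5)
l(o) = 23 (l(o) = -2 + 5**2 = -2 + 25 = 23)
(B(12, -20) + l(23))**2 = (34 + 23)**2 = 57**2 = 3249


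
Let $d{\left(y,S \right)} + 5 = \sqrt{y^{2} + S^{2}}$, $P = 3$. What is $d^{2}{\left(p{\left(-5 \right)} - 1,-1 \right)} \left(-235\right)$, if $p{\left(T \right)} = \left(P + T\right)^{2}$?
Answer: $-8225 + 2350 \sqrt{10} \approx -793.65$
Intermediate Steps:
$p{\left(T \right)} = \left(3 + T\right)^{2}$
$d{\left(y,S \right)} = -5 + \sqrt{S^{2} + y^{2}}$ ($d{\left(y,S \right)} = -5 + \sqrt{y^{2} + S^{2}} = -5 + \sqrt{S^{2} + y^{2}}$)
$d^{2}{\left(p{\left(-5 \right)} - 1,-1 \right)} \left(-235\right) = \left(-5 + \sqrt{\left(-1\right)^{2} + \left(\left(3 - 5\right)^{2} - 1\right)^{2}}\right)^{2} \left(-235\right) = \left(-5 + \sqrt{1 + \left(\left(-2\right)^{2} - 1\right)^{2}}\right)^{2} \left(-235\right) = \left(-5 + \sqrt{1 + \left(4 - 1\right)^{2}}\right)^{2} \left(-235\right) = \left(-5 + \sqrt{1 + 3^{2}}\right)^{2} \left(-235\right) = \left(-5 + \sqrt{1 + 9}\right)^{2} \left(-235\right) = \left(-5 + \sqrt{10}\right)^{2} \left(-235\right) = - 235 \left(-5 + \sqrt{10}\right)^{2}$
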